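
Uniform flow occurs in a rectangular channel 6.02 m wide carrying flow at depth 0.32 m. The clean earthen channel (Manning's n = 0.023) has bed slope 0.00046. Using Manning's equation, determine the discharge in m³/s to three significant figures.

A = b·y = 6.02 × 0.32 = 1.926 m²
P = b + 2y = 6.02 + 2×0.32 = 6.660 m
R = A/P = 1.926/6.660 = 0.2892 m
Q = (1/n)·A·R^(2/3)·S^(1/2) = (1/0.023) × 1.926 × 0.2892^(2/3) × 0.00046^(1/2) = 0.7857 m³/s

0.786 m³/s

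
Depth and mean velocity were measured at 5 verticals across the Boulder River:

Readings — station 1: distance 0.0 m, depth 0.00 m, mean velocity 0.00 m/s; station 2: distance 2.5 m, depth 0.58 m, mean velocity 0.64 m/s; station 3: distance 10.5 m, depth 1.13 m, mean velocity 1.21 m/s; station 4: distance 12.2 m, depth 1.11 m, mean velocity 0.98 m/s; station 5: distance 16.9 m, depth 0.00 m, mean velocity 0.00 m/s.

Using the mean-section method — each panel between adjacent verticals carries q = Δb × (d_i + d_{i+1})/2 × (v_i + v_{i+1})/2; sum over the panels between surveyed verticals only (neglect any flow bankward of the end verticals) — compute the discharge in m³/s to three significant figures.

Panel 1-2: Δb = 2.5 m, d̄ = (0.00+0.58)/2 = 0.29, v̄ = (0.00+0.64)/2 = 0.32 → q = 2.5×0.29×0.32 = 0.2320 m³/s
Panel 2-3: Δb = 8 m, d̄ = (0.58+1.13)/2 = 0.855, v̄ = (0.64+1.21)/2 = 0.925 → q = 8×0.855×0.925 = 6.327 m³/s
Panel 3-4: Δb = 1.7 m, d̄ = (1.13+1.11)/2 = 1.12, v̄ = (1.21+0.98)/2 = 1.095 → q = 1.7×1.12×1.095 = 2.085 m³/s
Panel 4-5: Δb = 4.7 m, d̄ = (1.11+0.00)/2 = 0.555, v̄ = (0.98+0.00)/2 = 0.49 → q = 4.7×0.555×0.49 = 1.278 m³/s
Q = Σ q = 9.922 m³/s

9.92 m³/s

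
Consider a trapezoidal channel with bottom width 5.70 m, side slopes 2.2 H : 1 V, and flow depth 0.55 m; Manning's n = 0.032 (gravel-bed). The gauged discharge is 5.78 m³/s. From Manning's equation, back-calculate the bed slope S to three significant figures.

0.00677

A = (b + z·y)·y = (5.70 + 2.2×0.55)×0.55 = 3.801 m²
P = b + 2y√(1+z²) = 5.70 + 2×0.55×√(1+2.2²) = 8.358 m
R = A/P = 3.801/8.358 = 0.4547 m
S = (Q·n / (1·A·R^(2/3)))² = (5.78×0.032 / (1×3.801×0.5913))² = 0.006774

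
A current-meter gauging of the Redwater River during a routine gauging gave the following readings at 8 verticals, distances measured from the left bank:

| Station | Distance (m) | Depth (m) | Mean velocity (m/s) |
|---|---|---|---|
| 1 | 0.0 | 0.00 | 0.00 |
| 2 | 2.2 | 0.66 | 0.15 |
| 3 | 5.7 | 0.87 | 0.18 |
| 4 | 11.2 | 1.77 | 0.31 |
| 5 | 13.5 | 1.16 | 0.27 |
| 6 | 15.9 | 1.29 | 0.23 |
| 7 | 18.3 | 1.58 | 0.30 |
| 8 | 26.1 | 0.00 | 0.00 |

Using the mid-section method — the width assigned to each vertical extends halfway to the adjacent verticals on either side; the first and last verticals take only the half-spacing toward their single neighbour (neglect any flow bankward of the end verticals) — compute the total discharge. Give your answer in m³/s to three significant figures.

w_2 = (5.7 − 0.0)/2 = 2.85 m; q_2 = 0.15 × 0.66 × 2.85 = 0.2822 m³/s
w_3 = (11.2 − 2.2)/2 = 4.5 m; q_3 = 0.18 × 0.87 × 4.5 = 0.7047 m³/s
w_4 = (13.5 − 5.7)/2 = 3.9 m; q_4 = 0.31 × 1.77 × 3.9 = 2.140 m³/s
w_5 = (15.9 − 11.2)/2 = 2.35 m; q_5 = 0.27 × 1.16 × 2.35 = 0.7360 m³/s
w_6 = (18.3 − 13.5)/2 = 2.4 m; q_6 = 0.23 × 1.29 × 2.4 = 0.7121 m³/s
w_7 = (26.1 − 15.9)/2 = 5.1 m; q_7 = 0.30 × 1.58 × 5.1 = 2.417 m³/s
Stations 1, 8 contribute zero (depth or velocity is 0).
Q = Σ qᵢ = 6.992 m³/s

6.99 m³/s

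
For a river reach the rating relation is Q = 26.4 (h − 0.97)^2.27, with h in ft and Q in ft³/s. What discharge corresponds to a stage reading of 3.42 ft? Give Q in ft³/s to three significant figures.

Q = 26.4 × (3.42 − 0.97)^2.27 = 26.4 × 2.45^2.27 = 201.8 ft³/s

202 ft³/s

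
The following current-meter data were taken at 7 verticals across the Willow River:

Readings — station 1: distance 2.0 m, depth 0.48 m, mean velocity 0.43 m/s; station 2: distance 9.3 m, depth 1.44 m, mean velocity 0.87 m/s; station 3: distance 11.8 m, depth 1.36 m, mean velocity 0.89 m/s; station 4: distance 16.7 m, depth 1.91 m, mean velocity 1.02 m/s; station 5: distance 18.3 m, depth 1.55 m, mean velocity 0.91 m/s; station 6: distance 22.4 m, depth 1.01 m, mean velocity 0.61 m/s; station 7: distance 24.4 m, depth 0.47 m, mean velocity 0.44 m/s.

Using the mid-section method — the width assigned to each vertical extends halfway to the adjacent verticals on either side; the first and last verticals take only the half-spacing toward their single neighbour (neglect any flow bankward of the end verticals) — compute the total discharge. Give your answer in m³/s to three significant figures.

23.8 m³/s

w_1 = (9.3 − 2.0)/2 = 3.65 m; q_1 = 0.43 × 0.48 × 3.65 = 0.7534 m³/s
w_2 = (11.8 − 2.0)/2 = 4.9 m; q_2 = 0.87 × 1.44 × 4.9 = 6.139 m³/s
w_3 = (16.7 − 9.3)/2 = 3.7 m; q_3 = 0.89 × 1.36 × 3.7 = 4.478 m³/s
w_4 = (18.3 − 11.8)/2 = 3.25 m; q_4 = 1.02 × 1.91 × 3.25 = 6.332 m³/s
w_5 = (22.4 − 16.7)/2 = 2.85 m; q_5 = 0.91 × 1.55 × 2.85 = 4.020 m³/s
w_6 = (24.4 − 18.3)/2 = 3.05 m; q_6 = 0.61 × 1.01 × 3.05 = 1.879 m³/s
w_7 = (24.4 − 22.4)/2 = 1 m; q_7 = 0.44 × 0.47 × 1 = 0.2068 m³/s
Q = Σ qᵢ = 23.81 m³/s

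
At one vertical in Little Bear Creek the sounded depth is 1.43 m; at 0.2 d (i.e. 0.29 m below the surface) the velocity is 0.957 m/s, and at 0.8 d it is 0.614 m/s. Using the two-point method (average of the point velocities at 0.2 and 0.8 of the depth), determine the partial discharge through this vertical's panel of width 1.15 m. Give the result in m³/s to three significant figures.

v̄ = (0.957 + 0.614) / 2 = 0.7855 m/s
q = v̄ × d × w = 0.7855 × 1.43 × 1.15 = 1.292 m³/s

1.29 m³/s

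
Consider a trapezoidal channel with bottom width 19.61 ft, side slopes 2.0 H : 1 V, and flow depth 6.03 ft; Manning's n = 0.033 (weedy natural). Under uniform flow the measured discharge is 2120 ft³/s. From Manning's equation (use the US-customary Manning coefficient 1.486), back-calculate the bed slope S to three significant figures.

A = (b + z·y)·y = (19.61 + 2.0×6.03)×6.03 = 191.0 ft²
P = b + 2y√(1+z²) = 19.61 + 2×6.03×√(1+2.0²) = 46.58 ft
R = A/P = 191.0/46.58 = 4.100 ft
S = (Q·n / (1.486·A·R^(2/3)))² = (2120×0.033 / (1.486×191.0×2.562))² = 0.009261

0.00926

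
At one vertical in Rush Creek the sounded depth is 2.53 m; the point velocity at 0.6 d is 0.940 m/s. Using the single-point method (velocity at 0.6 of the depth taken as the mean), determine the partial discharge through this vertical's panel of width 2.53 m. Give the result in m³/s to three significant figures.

v̄ = v₀.₆ = 0.940 m/s
q = v̄ × d × w = 0.9400 × 2.53 × 2.53 = 6.017 m³/s

6.02 m³/s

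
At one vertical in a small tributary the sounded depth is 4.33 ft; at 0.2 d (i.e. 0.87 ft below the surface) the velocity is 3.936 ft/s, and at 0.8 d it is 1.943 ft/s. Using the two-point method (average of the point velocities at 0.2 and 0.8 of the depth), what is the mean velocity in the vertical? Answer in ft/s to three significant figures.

2.94 ft/s

v̄ = (3.936 + 1.943) / 2 = 2.940 ft/s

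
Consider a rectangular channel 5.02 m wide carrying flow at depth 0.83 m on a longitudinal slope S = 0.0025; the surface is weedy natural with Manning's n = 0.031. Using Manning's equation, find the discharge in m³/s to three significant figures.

4.91 m³/s

A = b·y = 5.02 × 0.83 = 4.167 m²
P = b + 2y = 5.02 + 2×0.83 = 6.680 m
R = A/P = 4.167/6.680 = 0.6237 m
Q = (1/n)·A·R^(2/3)·S^(1/2) = (1/0.031) × 4.167 × 0.6237^(2/3) × 0.0025^(1/2) = 4.906 m³/s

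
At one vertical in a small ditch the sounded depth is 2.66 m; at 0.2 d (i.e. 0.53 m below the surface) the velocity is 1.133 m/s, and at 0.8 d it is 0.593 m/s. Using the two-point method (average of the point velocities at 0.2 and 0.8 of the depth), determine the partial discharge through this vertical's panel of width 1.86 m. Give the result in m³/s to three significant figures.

4.27 m³/s

v̄ = (1.133 + 0.593) / 2 = 0.8630 m/s
q = v̄ × d × w = 0.8630 × 2.66 × 1.86 = 4.270 m³/s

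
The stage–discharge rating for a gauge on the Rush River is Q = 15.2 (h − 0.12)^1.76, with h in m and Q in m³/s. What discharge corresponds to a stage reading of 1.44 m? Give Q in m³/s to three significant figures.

Q = 15.2 × (1.44 − 0.12)^1.76 = 15.2 × 1.32^1.76 = 24.78 m³/s

24.8 m³/s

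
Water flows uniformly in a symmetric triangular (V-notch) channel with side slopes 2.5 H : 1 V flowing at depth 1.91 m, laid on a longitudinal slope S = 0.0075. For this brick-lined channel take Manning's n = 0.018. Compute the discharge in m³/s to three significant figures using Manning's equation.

40.5 m³/s

A = z·y² = 2.5×1.91² = 9.120 m²
P = 2y√(1+z²) = 2×1.91×√(1+2.5²) = 10.29 m
R = A/P = 9.120/10.29 = 0.8867 m
Q = (1/n)·A·R^(2/3)·S^(1/2) = (1/0.018) × 9.120 × 0.8867^(2/3) × 0.0075^(1/2) = 40.50 m³/s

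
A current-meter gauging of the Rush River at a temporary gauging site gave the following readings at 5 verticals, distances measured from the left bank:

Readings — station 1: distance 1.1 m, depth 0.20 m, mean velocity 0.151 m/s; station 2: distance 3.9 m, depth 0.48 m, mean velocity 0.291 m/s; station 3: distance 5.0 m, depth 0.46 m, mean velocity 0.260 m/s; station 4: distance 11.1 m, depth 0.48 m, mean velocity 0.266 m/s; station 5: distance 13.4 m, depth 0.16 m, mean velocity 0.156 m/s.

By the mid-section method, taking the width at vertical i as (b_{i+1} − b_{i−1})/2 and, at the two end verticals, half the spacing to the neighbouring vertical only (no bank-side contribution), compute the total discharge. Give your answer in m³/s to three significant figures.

1.31 m³/s

w_1 = (3.9 − 1.1)/2 = 1.4 m; q_1 = 0.151 × 0.20 × 1.4 = 0.04228 m³/s
w_2 = (5.0 − 1.1)/2 = 1.95 m; q_2 = 0.291 × 0.48 × 1.95 = 0.2724 m³/s
w_3 = (11.1 − 3.9)/2 = 3.6 m; q_3 = 0.260 × 0.46 × 3.6 = 0.4306 m³/s
w_4 = (13.4 − 5.0)/2 = 4.2 m; q_4 = 0.266 × 0.48 × 4.2 = 0.5363 m³/s
w_5 = (13.4 − 11.1)/2 = 1.15 m; q_5 = 0.156 × 0.16 × 1.15 = 0.02870 m³/s
Q = Σ qᵢ = 1.310 m³/s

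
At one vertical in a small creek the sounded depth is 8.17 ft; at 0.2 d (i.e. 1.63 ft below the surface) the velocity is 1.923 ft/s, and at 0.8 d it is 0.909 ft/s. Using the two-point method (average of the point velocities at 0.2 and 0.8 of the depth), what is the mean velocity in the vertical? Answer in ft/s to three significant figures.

1.42 ft/s

v̄ = (1.923 + 0.909) / 2 = 1.416 ft/s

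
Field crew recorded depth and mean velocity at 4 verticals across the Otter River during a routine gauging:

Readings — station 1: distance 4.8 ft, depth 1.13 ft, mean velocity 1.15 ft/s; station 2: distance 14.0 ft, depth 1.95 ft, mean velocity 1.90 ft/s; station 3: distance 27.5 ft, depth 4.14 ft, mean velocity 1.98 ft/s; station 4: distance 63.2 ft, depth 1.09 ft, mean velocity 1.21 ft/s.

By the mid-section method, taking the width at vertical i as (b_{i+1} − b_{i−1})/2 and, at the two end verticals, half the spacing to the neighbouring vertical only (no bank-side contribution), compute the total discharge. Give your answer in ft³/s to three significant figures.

w_1 = (14.0 − 4.8)/2 = 4.6 ft; q_1 = 1.15 × 1.13 × 4.6 = 5.978 ft³/s
w_2 = (27.5 − 4.8)/2 = 11.35 ft; q_2 = 1.90 × 1.95 × 11.35 = 42.05 ft³/s
w_3 = (63.2 − 14.0)/2 = 24.6 ft; q_3 = 1.98 × 4.14 × 24.6 = 201.7 ft³/s
w_4 = (63.2 − 27.5)/2 = 17.85 ft; q_4 = 1.21 × 1.09 × 17.85 = 23.54 ft³/s
Q = Σ qᵢ = 273.2 ft³/s

273 ft³/s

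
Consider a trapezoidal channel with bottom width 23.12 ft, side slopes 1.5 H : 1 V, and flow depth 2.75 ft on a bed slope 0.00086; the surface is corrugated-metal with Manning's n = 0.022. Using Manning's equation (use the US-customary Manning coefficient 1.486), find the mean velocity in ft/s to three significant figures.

A = (b + z·y)·y = (23.12 + 1.5×2.75)×2.75 = 74.92 ft²
P = b + 2y√(1+z²) = 23.12 + 2×2.75×√(1+1.5²) = 33.04 ft
R = A/P = 74.92/33.04 = 2.268 ft
Q = (1.486/n)·A·R^(2/3)·S^(1/2) = (1.486/0.022) × 74.92 × 2.268^(2/3) × 0.00086^(1/2) = 256.2 ft³/s
V = Q/A = 256.2/74.92 = 3.419 ft/s

3.42 ft/s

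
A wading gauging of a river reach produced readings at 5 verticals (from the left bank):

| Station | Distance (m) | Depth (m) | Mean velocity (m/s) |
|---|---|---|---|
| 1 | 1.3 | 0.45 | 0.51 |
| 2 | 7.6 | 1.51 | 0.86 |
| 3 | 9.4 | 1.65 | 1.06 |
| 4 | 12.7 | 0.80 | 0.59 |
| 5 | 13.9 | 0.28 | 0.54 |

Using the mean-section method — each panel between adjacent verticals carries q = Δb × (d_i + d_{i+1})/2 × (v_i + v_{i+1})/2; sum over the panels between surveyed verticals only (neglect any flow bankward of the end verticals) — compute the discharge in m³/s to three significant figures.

Panel 1-2: Δb = 6.3 m, d̄ = (0.45+1.51)/2 = 0.98, v̄ = (0.51+0.86)/2 = 0.685 → q = 6.3×0.98×0.685 = 4.229 m³/s
Panel 2-3: Δb = 1.8 m, d̄ = (1.51+1.65)/2 = 1.58, v̄ = (0.86+1.06)/2 = 0.96 → q = 1.8×1.58×0.96 = 2.730 m³/s
Panel 3-4: Δb = 3.3 m, d̄ = (1.65+0.80)/2 = 1.225, v̄ = (1.06+0.59)/2 = 0.825 → q = 3.3×1.225×0.825 = 3.335 m³/s
Panel 4-5: Δb = 1.2 m, d̄ = (0.80+0.28)/2 = 0.54, v̄ = (0.59+0.54)/2 = 0.565 → q = 1.2×0.54×0.565 = 0.3661 m³/s
Q = Σ q = 10.66 m³/s

10.7 m³/s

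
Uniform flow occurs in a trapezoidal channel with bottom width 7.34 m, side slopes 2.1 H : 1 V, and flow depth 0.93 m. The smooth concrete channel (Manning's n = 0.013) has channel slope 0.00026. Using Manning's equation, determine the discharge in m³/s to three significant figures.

A = (b + z·y)·y = (7.34 + 2.1×0.93)×0.93 = 8.642 m²
P = b + 2y√(1+z²) = 7.34 + 2×0.93×√(1+2.1²) = 11.67 m
R = A/P = 8.642/11.67 = 0.7408 m
Q = (1/n)·A·R^(2/3)·S^(1/2) = (1/0.013) × 8.642 × 0.7408^(2/3) × 0.00026^(1/2) = 8.776 m³/s

8.78 m³/s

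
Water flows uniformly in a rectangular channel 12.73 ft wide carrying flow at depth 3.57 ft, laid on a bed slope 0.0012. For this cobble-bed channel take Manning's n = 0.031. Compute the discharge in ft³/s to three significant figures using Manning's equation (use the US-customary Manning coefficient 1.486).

131 ft³/s

A = b·y = 12.73 × 3.57 = 45.45 ft²
P = b + 2y = 12.73 + 2×3.57 = 19.87 ft
R = A/P = 45.45/19.87 = 2.287 ft
Q = (1.486/n)·A·R^(2/3)·S^(1/2) = (1.486/0.031) × 45.45 × 2.287^(2/3) × 0.0012^(1/2) = 131.0 ft³/s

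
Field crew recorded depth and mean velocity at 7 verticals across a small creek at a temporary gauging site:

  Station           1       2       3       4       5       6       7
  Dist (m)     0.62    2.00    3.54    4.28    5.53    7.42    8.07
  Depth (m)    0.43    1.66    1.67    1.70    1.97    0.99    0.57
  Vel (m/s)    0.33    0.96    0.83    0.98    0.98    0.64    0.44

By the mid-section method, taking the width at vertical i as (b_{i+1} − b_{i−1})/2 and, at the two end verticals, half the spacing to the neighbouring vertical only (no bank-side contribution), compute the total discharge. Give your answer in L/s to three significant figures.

9580 L/s

w_1 = (2.00 − 0.62)/2 = 0.69 m; q_1 = 0.33 × 0.43 × 0.69 = 0.09791 m³/s
w_2 = (3.54 − 0.62)/2 = 1.46 m; q_2 = 0.96 × 1.66 × 1.46 = 2.327 m³/s
w_3 = (4.28 − 2.00)/2 = 1.14 m; q_3 = 0.83 × 1.67 × 1.14 = 1.580 m³/s
w_4 = (5.53 − 3.54)/2 = 0.995 m; q_4 = 0.98 × 1.70 × 0.995 = 1.658 m³/s
w_5 = (7.42 − 4.28)/2 = 1.57 m; q_5 = 0.98 × 1.97 × 1.57 = 3.031 m³/s
w_6 = (8.07 − 5.53)/2 = 1.27 m; q_6 = 0.64 × 0.99 × 1.27 = 0.8047 m³/s
w_7 = (8.07 − 7.42)/2 = 0.325 m; q_7 = 0.44 × 0.57 × 0.325 = 0.08151 m³/s
Q = Σ qᵢ = 9.580 m³/s
= 9.580 × 1000 = 9580 L/s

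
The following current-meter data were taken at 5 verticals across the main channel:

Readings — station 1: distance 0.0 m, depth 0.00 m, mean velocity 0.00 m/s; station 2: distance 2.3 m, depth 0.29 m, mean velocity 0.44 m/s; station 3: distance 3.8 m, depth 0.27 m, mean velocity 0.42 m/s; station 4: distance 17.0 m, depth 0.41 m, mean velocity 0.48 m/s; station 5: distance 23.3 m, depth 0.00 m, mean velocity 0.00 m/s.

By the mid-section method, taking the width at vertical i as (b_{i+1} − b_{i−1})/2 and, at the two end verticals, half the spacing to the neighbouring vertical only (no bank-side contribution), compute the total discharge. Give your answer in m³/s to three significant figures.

w_2 = (3.8 − 0.0)/2 = 1.9 m; q_2 = 0.44 × 0.29 × 1.9 = 0.2424 m³/s
w_3 = (17.0 − 2.3)/2 = 7.35 m; q_3 = 0.42 × 0.27 × 7.35 = 0.8335 m³/s
w_4 = (23.3 − 3.8)/2 = 9.75 m; q_4 = 0.48 × 0.41 × 9.75 = 1.919 m³/s
Stations 1, 5 contribute zero (depth or velocity is 0).
Q = Σ qᵢ = 2.995 m³/s

2.99 m³/s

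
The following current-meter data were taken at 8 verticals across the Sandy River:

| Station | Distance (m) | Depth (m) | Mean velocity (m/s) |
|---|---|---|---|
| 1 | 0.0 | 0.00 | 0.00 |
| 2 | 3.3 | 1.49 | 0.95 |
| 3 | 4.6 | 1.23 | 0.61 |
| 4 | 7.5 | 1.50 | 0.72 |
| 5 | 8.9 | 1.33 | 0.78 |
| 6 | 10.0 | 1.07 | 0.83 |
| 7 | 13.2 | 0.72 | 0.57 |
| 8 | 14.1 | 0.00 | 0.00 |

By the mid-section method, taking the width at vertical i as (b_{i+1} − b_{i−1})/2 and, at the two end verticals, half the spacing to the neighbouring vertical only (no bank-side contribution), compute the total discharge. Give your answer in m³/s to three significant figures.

w_2 = (4.6 − 0.0)/2 = 2.3 m; q_2 = 0.95 × 1.49 × 2.3 = 3.256 m³/s
w_3 = (7.5 − 3.3)/2 = 2.1 m; q_3 = 0.61 × 1.23 × 2.1 = 1.576 m³/s
w_4 = (8.9 − 4.6)/2 = 2.15 m; q_4 = 0.72 × 1.50 × 2.15 = 2.322 m³/s
w_5 = (10.0 − 7.5)/2 = 1.25 m; q_5 = 0.78 × 1.33 × 1.25 = 1.297 m³/s
w_6 = (13.2 − 8.9)/2 = 2.15 m; q_6 = 0.83 × 1.07 × 2.15 = 1.909 m³/s
w_7 = (14.1 − 10.0)/2 = 2.05 m; q_7 = 0.57 × 0.72 × 2.05 = 0.8413 m³/s
Stations 1, 8 contribute zero (depth or velocity is 0).
Q = Σ qᵢ = 11.20 m³/s

11.2 m³/s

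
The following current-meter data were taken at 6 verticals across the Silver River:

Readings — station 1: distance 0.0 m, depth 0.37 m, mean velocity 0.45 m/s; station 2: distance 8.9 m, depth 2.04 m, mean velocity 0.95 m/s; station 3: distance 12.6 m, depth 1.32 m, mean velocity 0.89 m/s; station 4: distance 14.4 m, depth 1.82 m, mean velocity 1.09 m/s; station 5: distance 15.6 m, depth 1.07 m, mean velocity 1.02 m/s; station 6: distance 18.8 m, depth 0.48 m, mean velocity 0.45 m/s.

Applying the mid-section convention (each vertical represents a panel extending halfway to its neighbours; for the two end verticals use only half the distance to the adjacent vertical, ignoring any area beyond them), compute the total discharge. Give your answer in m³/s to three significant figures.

21.9 m³/s

w_1 = (8.9 − 0.0)/2 = 4.45 m; q_1 = 0.45 × 0.37 × 4.45 = 0.7409 m³/s
w_2 = (12.6 − 0.0)/2 = 6.3 m; q_2 = 0.95 × 2.04 × 6.3 = 12.21 m³/s
w_3 = (14.4 − 8.9)/2 = 2.75 m; q_3 = 0.89 × 1.32 × 2.75 = 3.231 m³/s
w_4 = (15.6 − 12.6)/2 = 1.5 m; q_4 = 1.09 × 1.82 × 1.5 = 2.976 m³/s
w_5 = (18.8 − 14.4)/2 = 2.2 m; q_5 = 1.02 × 1.07 × 2.2 = 2.401 m³/s
w_6 = (18.8 − 15.6)/2 = 1.6 m; q_6 = 0.45 × 0.48 × 1.6 = 0.3456 m³/s
Q = Σ qᵢ = 21.90 m³/s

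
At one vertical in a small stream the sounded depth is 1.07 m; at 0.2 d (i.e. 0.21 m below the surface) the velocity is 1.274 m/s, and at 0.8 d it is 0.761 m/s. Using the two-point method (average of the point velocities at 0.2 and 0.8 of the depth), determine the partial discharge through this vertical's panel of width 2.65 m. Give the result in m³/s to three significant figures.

v̄ = (1.274 + 0.761) / 2 = 1.018 m/s
q = v̄ × d × w = 1.018 × 1.07 × 2.65 = 2.885 m³/s

2.89 m³/s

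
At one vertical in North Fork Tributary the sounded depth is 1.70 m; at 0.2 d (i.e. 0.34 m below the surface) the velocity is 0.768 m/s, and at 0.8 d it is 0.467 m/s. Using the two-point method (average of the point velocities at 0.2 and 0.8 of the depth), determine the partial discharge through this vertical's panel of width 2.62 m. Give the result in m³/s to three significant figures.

2.75 m³/s

v̄ = (0.768 + 0.467) / 2 = 0.6175 m/s
q = v̄ × d × w = 0.6175 × 1.70 × 2.62 = 2.750 m³/s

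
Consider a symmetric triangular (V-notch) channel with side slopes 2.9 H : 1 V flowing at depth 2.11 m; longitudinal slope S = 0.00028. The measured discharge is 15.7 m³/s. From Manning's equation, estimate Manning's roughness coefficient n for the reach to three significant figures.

A = z·y² = 2.9×2.11² = 12.91 m²
P = 2y√(1+z²) = 2×2.11×√(1+2.9²) = 12.95 m
R = A/P = 12.91/12.95 = 0.9974 m
n = (1/Q)·A·R^(2/3)·S^(1/2) = (1/15.7) × 12.91 × 0.9982 × 0.01673 = 0.01374

0.0137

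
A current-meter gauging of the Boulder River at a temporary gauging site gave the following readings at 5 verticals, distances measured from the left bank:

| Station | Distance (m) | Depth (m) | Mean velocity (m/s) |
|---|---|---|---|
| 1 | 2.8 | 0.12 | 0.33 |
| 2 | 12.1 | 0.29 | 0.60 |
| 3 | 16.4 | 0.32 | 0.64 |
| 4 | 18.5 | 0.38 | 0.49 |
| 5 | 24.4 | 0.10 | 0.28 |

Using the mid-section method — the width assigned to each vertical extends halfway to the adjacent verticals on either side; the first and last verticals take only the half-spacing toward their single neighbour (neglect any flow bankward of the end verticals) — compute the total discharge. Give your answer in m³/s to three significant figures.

w_1 = (12.1 − 2.8)/2 = 4.65 m; q_1 = 0.33 × 0.12 × 4.65 = 0.1841 m³/s
w_2 = (16.4 − 2.8)/2 = 6.8 m; q_2 = 0.60 × 0.29 × 6.8 = 1.183 m³/s
w_3 = (18.5 − 12.1)/2 = 3.2 m; q_3 = 0.64 × 0.32 × 3.2 = 0.6554 m³/s
w_4 = (24.4 − 16.4)/2 = 4 m; q_4 = 0.49 × 0.38 × 4 = 0.7448 m³/s
w_5 = (24.4 − 18.5)/2 = 2.95 m; q_5 = 0.28 × 0.10 × 2.95 = 0.08260 m³/s
Q = Σ qᵢ = 2.850 m³/s

2.85 m³/s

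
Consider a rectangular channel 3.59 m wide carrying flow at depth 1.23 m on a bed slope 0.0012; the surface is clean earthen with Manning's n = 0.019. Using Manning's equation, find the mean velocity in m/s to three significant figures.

1.48 m/s

A = b·y = 3.59 × 1.23 = 4.416 m²
P = b + 2y = 3.59 + 2×1.23 = 6.050 m
R = A/P = 4.416/6.050 = 0.7299 m
Q = (1/n)·A·R^(2/3)·S^(1/2) = (1/0.019) × 4.416 × 0.7299^(2/3) × 0.0012^(1/2) = 6.526 m³/s
V = Q/A = 6.526/4.416 = 1.478 m/s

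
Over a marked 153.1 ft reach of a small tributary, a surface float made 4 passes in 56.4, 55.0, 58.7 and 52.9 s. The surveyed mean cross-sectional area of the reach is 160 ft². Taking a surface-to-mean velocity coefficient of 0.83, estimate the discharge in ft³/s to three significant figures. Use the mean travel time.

365 ft³/s

t̄ = (56.4 + 55.0 + 58.7 + 52.9) / 4 = 55.75 s
v_surface = L / t̄ = 153.1 / 55.75 = 2.746 ft/s
v_mean = 0.83 × 2.746 = 2.279 ft/s
Q = A × v_mean = 160 × 2.279 = 364.7 ft³/s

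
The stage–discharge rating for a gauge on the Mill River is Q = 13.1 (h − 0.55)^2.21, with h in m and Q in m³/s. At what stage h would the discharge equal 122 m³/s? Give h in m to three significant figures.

3.29 m

h − h₀ = (Q/C)^(1/b) = (122/13.1)^(1/2.21) = 2.745 m
h = 0.55 + 2.745 = 3.295 m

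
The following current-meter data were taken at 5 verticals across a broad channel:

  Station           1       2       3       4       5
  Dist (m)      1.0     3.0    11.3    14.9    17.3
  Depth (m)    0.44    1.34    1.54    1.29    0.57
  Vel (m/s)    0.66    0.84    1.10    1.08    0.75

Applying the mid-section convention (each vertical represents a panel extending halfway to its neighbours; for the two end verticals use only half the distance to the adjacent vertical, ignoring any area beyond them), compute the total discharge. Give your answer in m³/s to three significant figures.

20.9 m³/s

w_1 = (3.0 − 1.0)/2 = 1 m; q_1 = 0.66 × 0.44 × 1 = 0.2904 m³/s
w_2 = (11.3 − 1.0)/2 = 5.15 m; q_2 = 0.84 × 1.34 × 5.15 = 5.797 m³/s
w_3 = (14.9 − 3.0)/2 = 5.95 m; q_3 = 1.10 × 1.54 × 5.95 = 10.08 m³/s
w_4 = (17.3 − 11.3)/2 = 3 m; q_4 = 1.08 × 1.29 × 3 = 4.180 m³/s
w_5 = (17.3 − 14.9)/2 = 1.2 m; q_5 = 0.75 × 0.57 × 1.2 = 0.5130 m³/s
Q = Σ qᵢ = 20.86 m³/s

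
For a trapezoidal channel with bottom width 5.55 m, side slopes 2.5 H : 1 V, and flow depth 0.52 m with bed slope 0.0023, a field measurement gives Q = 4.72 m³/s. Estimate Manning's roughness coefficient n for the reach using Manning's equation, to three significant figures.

0.0205

A = (b + z·y)·y = (5.55 + 2.5×0.52)×0.52 = 3.562 m²
P = b + 2y√(1+z²) = 5.55 + 2×0.52×√(1+2.5²) = 8.350 m
R = A/P = 3.562/8.350 = 0.4266 m
n = (1/Q)·A·R^(2/3)·S^(1/2) = (1/4.72) × 3.562 × 0.5667 × 0.04796 = 0.02051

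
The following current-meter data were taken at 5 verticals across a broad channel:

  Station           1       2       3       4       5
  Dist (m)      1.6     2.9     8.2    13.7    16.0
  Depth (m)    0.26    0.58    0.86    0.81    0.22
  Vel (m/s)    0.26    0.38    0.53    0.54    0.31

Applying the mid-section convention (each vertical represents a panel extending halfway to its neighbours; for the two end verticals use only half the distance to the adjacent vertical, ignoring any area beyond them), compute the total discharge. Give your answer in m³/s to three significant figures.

5.02 m³/s

w_1 = (2.9 − 1.6)/2 = 0.65 m; q_1 = 0.26 × 0.26 × 0.65 = 0.04394 m³/s
w_2 = (8.2 − 1.6)/2 = 3.3 m; q_2 = 0.38 × 0.58 × 3.3 = 0.7273 m³/s
w_3 = (13.7 − 2.9)/2 = 5.4 m; q_3 = 0.53 × 0.86 × 5.4 = 2.461 m³/s
w_4 = (16.0 − 8.2)/2 = 3.9 m; q_4 = 0.54 × 0.81 × 3.9 = 1.706 m³/s
w_5 = (16.0 − 13.7)/2 = 1.15 m; q_5 = 0.31 × 0.22 × 1.15 = 0.07843 m³/s
Q = Σ qᵢ = 5.017 m³/s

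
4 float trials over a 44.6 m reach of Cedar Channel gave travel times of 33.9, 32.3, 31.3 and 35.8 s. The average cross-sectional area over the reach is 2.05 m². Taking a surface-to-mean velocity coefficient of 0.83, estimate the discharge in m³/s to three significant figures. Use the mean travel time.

t̄ = (33.9 + 32.3 + 31.3 + 35.8) / 4 = 33.325 s
v_surface = L / t̄ = 44.6 / 33.325 = 1.338 m/s
v_mean = 0.83 × 1.338 = 1.111 m/s
Q = A × v_mean = 2.05 × 1.111 = 2.277 m³/s

2.28 m³/s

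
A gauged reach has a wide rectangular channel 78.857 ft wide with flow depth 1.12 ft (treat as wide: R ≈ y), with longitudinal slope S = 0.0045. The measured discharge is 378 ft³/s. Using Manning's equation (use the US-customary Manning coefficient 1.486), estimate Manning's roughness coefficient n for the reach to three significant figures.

A = b·y = 78.857 × 1.12 = 88.32 ft²
Wide channel: R ≈ y = 1.12 ft
n = (1.486/Q)·A·R^(2/3)·S^(1/2) = (1.486/378) × 88.32 × 1.078 × 0.06708 = 0.02512

0.0251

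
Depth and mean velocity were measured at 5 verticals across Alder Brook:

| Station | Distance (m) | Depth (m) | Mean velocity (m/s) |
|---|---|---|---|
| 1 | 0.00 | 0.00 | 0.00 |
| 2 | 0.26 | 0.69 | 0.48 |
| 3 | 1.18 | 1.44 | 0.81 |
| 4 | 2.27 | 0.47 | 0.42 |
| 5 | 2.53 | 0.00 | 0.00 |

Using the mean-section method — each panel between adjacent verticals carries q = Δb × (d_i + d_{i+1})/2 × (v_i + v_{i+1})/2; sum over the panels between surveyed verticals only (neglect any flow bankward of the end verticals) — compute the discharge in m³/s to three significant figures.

1.31 m³/s

Panel 1-2: Δb = 0.26 m, d̄ = (0.00+0.69)/2 = 0.345, v̄ = (0.00+0.48)/2 = 0.24 → q = 0.26×0.345×0.24 = 0.02153 m³/s
Panel 2-3: Δb = 0.92 m, d̄ = (0.69+1.44)/2 = 1.065, v̄ = (0.48+0.81)/2 = 0.645 → q = 0.92×1.065×0.645 = 0.6320 m³/s
Panel 3-4: Δb = 1.09 m, d̄ = (1.44+0.47)/2 = 0.955, v̄ = (0.81+0.42)/2 = 0.615 → q = 1.09×0.955×0.615 = 0.6402 m³/s
Panel 4-5: Δb = 0.26 m, d̄ = (0.47+0.00)/2 = 0.235, v̄ = (0.42+0.00)/2 = 0.21 → q = 0.26×0.235×0.21 = 0.01283 m³/s
Q = Σ q = 1.307 m³/s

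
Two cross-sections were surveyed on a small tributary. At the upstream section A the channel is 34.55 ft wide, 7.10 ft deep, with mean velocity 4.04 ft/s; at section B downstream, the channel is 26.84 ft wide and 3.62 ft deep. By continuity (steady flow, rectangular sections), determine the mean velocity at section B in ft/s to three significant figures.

10.2 ft/s

Q = A₁V₁ = (34.55×7.10) × 4.04 = 991.0 ft³/s
A₂ = 26.84 × 3.62 = 97.16 ft²
V₂ = Q/A₂ = 991.0/97.16 = 10.20 ft/s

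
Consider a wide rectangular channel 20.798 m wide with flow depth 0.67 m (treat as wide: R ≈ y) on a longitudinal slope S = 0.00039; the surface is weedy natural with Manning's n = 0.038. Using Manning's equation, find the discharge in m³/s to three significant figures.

5.54 m³/s

A = b·y = 20.798 × 0.67 = 13.93 m²
Wide channel: R ≈ y = 0.67 m
Q = (1/n)·A·R^(2/3)·S^(1/2) = (1/0.038) × 13.93 × 0.6700^(2/3) × 0.00039^(1/2) = 5.545 m³/s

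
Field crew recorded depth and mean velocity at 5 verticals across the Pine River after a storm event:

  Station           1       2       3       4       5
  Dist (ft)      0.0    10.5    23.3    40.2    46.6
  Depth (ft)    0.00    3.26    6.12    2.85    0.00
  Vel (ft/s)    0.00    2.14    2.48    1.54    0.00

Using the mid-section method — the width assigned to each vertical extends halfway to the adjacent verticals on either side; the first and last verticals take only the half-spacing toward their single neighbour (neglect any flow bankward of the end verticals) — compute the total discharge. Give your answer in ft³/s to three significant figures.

w_2 = (23.3 − 0.0)/2 = 11.65 ft; q_2 = 2.14 × 3.26 × 11.65 = 81.28 ft³/s
w_3 = (40.2 − 10.5)/2 = 14.85 ft; q_3 = 2.48 × 6.12 × 14.85 = 225.4 ft³/s
w_4 = (46.6 − 23.3)/2 = 11.65 ft; q_4 = 1.54 × 2.85 × 11.65 = 51.13 ft³/s
Stations 1, 5 contribute zero (depth or velocity is 0).
Q = Σ qᵢ = 357.8 ft³/s

358 ft³/s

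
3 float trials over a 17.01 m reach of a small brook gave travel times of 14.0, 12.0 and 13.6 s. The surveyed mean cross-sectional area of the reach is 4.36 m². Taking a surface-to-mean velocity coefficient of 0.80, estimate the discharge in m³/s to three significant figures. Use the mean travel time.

t̄ = (14.0 + 12.0 + 13.6) / 3 = 13.2 s
v_surface = L / t̄ = 17.01 / 13.2 = 1.289 m/s
v_mean = 0.80 × 1.289 = 1.031 m/s
Q = A × v_mean = 4.36 × 1.031 = 4.495 m³/s

4.49 m³/s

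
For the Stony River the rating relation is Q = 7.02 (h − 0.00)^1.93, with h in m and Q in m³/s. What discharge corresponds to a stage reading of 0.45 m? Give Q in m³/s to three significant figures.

1.50 m³/s

Q = 7.02 × (0.45 − 0.00)^1.93 = 7.02 × 0.45^1.93 = 1.503 m³/s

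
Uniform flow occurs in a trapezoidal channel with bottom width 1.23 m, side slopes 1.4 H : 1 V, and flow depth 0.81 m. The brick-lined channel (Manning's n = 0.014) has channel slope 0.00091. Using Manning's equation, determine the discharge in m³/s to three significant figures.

A = (b + z·y)·y = (1.23 + 1.4×0.81)×0.81 = 1.915 m²
P = b + 2y√(1+z²) = 1.23 + 2×0.81×√(1+1.4²) = 4.017 m
R = A/P = 1.915/4.017 = 0.4767 m
Q = (1/n)·A·R^(2/3)·S^(1/2) = (1/0.014) × 1.915 × 0.4767^(2/3) × 0.00091^(1/2) = 2.518 m³/s

2.52 m³/s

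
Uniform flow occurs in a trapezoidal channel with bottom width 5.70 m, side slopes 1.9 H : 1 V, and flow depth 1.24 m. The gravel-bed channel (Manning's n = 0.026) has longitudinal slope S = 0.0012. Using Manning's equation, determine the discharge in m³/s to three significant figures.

A = (b + z·y)·y = (5.70 + 1.9×1.24)×1.24 = 9.989 m²
P = b + 2y√(1+z²) = 5.70 + 2×1.24×√(1+1.9²) = 11.02 m
R = A/P = 9.989/11.02 = 0.9061 m
Q = (1/n)·A·R^(2/3)·S^(1/2) = (1/0.026) × 9.989 × 0.9061^(2/3) × 0.0012^(1/2) = 12.46 m³/s

12.5 m³/s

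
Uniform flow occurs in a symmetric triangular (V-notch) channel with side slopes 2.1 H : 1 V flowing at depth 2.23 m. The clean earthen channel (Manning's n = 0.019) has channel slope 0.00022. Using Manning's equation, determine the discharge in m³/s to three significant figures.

8.19 m³/s

A = z·y² = 2.1×2.23² = 10.44 m²
P = 2y√(1+z²) = 2×2.23×√(1+2.1²) = 10.37 m
R = A/P = 10.44/10.37 = 1.007 m
Q = (1/n)·A·R^(2/3)·S^(1/2) = (1/0.019) × 10.44 × 1.007^(2/3) × 0.00022^(1/2) = 8.189 m³/s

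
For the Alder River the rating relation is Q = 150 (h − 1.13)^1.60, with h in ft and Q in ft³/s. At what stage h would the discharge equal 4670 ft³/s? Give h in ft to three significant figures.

h − h₀ = (Q/C)^(1/b) = (4670/150)^(1/1.60) = 8.576 ft
h = 1.13 + 8.576 = 9.706 ft

9.71 ft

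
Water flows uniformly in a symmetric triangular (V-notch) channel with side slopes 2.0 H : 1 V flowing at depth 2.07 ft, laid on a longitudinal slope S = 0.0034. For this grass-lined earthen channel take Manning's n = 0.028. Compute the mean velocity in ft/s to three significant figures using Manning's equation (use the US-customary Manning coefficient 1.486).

A = z·y² = 2.0×2.07² = 8.570 ft²
P = 2y√(1+z²) = 2×2.07×√(1+2.0²) = 9.257 ft
R = A/P = 8.570/9.257 = 0.9257 ft
Q = (1.486/n)·A·R^(2/3)·S^(1/2) = (1.486/0.028) × 8.570 × 0.9257^(2/3) × 0.0034^(1/2) = 25.19 ft³/s
V = Q/A = 25.19/8.570 = 2.939 ft/s

2.94 ft/s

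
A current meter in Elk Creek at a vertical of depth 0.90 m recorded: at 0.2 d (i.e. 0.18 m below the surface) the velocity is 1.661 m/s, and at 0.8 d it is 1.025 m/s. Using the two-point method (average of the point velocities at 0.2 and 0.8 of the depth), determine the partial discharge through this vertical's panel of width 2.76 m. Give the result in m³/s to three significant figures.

3.34 m³/s

v̄ = (1.661 + 1.025) / 2 = 1.343 m/s
q = v̄ × d × w = 1.343 × 0.90 × 2.76 = 3.336 m³/s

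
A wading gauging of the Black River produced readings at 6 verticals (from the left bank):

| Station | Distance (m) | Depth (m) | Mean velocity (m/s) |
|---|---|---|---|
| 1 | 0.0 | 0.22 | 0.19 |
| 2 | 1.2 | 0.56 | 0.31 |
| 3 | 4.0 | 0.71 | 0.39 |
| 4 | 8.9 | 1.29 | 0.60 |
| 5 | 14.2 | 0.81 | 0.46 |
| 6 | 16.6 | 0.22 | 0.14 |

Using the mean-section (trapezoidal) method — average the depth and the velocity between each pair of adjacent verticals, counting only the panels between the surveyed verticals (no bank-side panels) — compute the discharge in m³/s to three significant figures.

Panel 1-2: Δb = 1.2 m, d̄ = (0.22+0.56)/2 = 0.39, v̄ = (0.19+0.31)/2 = 0.25 → q = 1.2×0.39×0.25 = 0.1170 m³/s
Panel 2-3: Δb = 2.8 m, d̄ = (0.56+0.71)/2 = 0.635, v̄ = (0.31+0.39)/2 = 0.35 → q = 2.8×0.635×0.35 = 0.6223 m³/s
Panel 3-4: Δb = 4.9 m, d̄ = (0.71+1.29)/2 = 1, v̄ = (0.39+0.60)/2 = 0.495 → q = 4.9×1×0.495 = 2.426 m³/s
Panel 4-5: Δb = 5.3 m, d̄ = (1.29+0.81)/2 = 1.05, v̄ = (0.60+0.46)/2 = 0.53 → q = 5.3×1.05×0.53 = 2.949 m³/s
Panel 5-6: Δb = 2.4 m, d̄ = (0.81+0.22)/2 = 0.515, v̄ = (0.46+0.14)/2 = 0.3 → q = 2.4×0.515×0.3 = 0.3708 m³/s
Q = Σ q = 6.485 m³/s

6.49 m³/s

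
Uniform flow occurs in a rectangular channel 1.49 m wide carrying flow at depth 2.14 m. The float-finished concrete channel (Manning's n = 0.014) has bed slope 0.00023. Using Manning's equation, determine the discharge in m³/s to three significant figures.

A = b·y = 1.49 × 2.14 = 3.189 m²
P = b + 2y = 1.49 + 2×2.14 = 5.770 m
R = A/P = 3.189/5.770 = 0.5526 m
Q = (1/n)·A·R^(2/3)·S^(1/2) = (1/0.014) × 3.189 × 0.5526^(2/3) × 0.00023^(1/2) = 2.326 m³/s

2.33 m³/s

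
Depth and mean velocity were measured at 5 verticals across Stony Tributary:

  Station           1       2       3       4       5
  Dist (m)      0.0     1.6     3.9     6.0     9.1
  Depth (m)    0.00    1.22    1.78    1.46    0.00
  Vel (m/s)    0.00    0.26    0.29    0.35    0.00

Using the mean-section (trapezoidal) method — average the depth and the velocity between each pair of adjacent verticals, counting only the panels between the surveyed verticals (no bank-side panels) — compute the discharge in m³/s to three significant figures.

2.56 m³/s

Panel 1-2: Δb = 1.6 m, d̄ = (0.00+1.22)/2 = 0.61, v̄ = (0.00+0.26)/2 = 0.13 → q = 1.6×0.61×0.13 = 0.1269 m³/s
Panel 2-3: Δb = 2.3 m, d̄ = (1.22+1.78)/2 = 1.5, v̄ = (0.26+0.29)/2 = 0.275 → q = 2.3×1.5×0.275 = 0.9488 m³/s
Panel 3-4: Δb = 2.1 m, d̄ = (1.78+1.46)/2 = 1.62, v̄ = (0.29+0.35)/2 = 0.32 → q = 2.1×1.62×0.32 = 1.089 m³/s
Panel 4-5: Δb = 3.1 m, d̄ = (1.46+0.00)/2 = 0.73, v̄ = (0.35+0.00)/2 = 0.175 → q = 3.1×0.73×0.175 = 0.3960 m³/s
Q = Σ q = 2.560 m³/s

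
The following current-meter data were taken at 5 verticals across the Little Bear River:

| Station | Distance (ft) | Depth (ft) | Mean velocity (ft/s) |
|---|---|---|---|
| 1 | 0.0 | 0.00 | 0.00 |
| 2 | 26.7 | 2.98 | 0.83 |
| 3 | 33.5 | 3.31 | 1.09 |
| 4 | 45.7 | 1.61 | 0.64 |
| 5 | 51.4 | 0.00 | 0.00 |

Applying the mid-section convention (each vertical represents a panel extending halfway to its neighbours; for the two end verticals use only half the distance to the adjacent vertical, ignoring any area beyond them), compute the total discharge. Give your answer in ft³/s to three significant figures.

w_2 = (33.5 − 0.0)/2 = 16.75 ft; q_2 = 0.83 × 2.98 × 16.75 = 41.43 ft³/s
w_3 = (45.7 − 26.7)/2 = 9.5 ft; q_3 = 1.09 × 3.31 × 9.5 = 34.28 ft³/s
w_4 = (51.4 − 33.5)/2 = 8.95 ft; q_4 = 0.64 × 1.61 × 8.95 = 9.222 ft³/s
Stations 1, 5 contribute zero (depth or velocity is 0).
Q = Σ qᵢ = 84.93 ft³/s

84.9 ft³/s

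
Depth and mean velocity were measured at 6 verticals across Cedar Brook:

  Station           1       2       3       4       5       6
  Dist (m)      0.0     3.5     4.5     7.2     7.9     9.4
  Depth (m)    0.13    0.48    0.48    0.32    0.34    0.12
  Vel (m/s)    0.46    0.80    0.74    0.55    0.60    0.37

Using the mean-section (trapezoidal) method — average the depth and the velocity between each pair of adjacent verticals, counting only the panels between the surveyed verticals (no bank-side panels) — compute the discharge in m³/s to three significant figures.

2.04 m³/s

Panel 1-2: Δb = 3.5 m, d̄ = (0.13+0.48)/2 = 0.305, v̄ = (0.46+0.80)/2 = 0.63 → q = 3.5×0.305×0.63 = 0.6725 m³/s
Panel 2-3: Δb = 1 m, d̄ = (0.48+0.48)/2 = 0.48, v̄ = (0.80+0.74)/2 = 0.77 → q = 1×0.48×0.77 = 0.3696 m³/s
Panel 3-4: Δb = 2.7 m, d̄ = (0.48+0.32)/2 = 0.4, v̄ = (0.74+0.55)/2 = 0.645 → q = 2.7×0.4×0.645 = 0.6966 m³/s
Panel 4-5: Δb = 0.7 m, d̄ = (0.32+0.34)/2 = 0.33, v̄ = (0.55+0.60)/2 = 0.575 → q = 0.7×0.33×0.575 = 0.1328 m³/s
Panel 5-6: Δb = 1.5 m, d̄ = (0.34+0.12)/2 = 0.23, v̄ = (0.60+0.37)/2 = 0.485 → q = 1.5×0.23×0.485 = 0.1673 m³/s
Q = Σ q = 2.039 m³/s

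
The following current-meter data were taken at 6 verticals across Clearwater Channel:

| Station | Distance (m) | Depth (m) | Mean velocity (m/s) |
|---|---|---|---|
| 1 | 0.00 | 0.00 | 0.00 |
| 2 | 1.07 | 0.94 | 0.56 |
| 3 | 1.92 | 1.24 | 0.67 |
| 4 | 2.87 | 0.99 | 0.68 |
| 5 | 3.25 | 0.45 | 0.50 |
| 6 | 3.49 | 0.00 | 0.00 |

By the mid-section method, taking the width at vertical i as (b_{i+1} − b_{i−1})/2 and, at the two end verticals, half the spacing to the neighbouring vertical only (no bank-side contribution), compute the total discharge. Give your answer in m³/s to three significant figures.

w_2 = (1.92 − 0.00)/2 = 0.96 m; q_2 = 0.56 × 0.94 × 0.96 = 0.5053 m³/s
w_3 = (2.87 − 1.07)/2 = 0.9 m; q_3 = 0.67 × 1.24 × 0.9 = 0.7477 m³/s
w_4 = (3.25 − 1.92)/2 = 0.665 m; q_4 = 0.68 × 0.99 × 0.665 = 0.4477 m³/s
w_5 = (3.49 − 2.87)/2 = 0.31 m; q_5 = 0.50 × 0.45 × 0.31 = 0.06975 m³/s
Stations 1, 6 contribute zero (depth or velocity is 0).
Q = Σ qᵢ = 1.770 m³/s

1.77 m³/s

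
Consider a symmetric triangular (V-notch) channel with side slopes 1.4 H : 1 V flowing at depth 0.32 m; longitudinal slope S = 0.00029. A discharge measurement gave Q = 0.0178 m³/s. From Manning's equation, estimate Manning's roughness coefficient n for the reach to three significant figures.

A = z·y² = 1.4×0.32² = 0.1434 m²
P = 2y√(1+z²) = 2×0.32×√(1+1.4²) = 1.101 m
R = A/P = 0.1434/1.101 = 0.1302 m
n = (1/Q)·A·R^(2/3)·S^(1/2) = (1/0.0178) × 0.1434 × 0.2569 × 0.01703 = 0.03523

0.0352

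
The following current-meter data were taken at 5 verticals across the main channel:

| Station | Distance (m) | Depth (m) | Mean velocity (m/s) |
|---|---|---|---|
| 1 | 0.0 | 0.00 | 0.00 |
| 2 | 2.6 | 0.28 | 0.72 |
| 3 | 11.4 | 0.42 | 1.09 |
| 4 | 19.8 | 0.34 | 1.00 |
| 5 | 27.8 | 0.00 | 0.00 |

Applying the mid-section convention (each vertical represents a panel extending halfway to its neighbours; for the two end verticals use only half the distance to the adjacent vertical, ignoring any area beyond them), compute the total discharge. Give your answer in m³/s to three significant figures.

7.87 m³/s

w_2 = (11.4 − 0.0)/2 = 5.7 m; q_2 = 0.72 × 0.28 × 5.7 = 1.149 m³/s
w_3 = (19.8 − 2.6)/2 = 8.6 m; q_3 = 1.09 × 0.42 × 8.6 = 3.937 m³/s
w_4 = (27.8 − 11.4)/2 = 8.2 m; q_4 = 1.00 × 0.34 × 8.2 = 2.788 m³/s
Stations 1, 5 contribute zero (depth or velocity is 0).
Q = Σ qᵢ = 7.874 m³/s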